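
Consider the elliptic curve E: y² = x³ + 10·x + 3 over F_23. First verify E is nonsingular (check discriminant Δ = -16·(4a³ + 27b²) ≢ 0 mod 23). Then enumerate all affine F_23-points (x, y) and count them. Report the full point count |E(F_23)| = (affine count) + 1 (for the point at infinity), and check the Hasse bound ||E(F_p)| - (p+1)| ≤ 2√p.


Affine points = {(0, 7), (0, 16), (2, 10), (2, 13), (6, 7), (6, 16), (7, 5), (7, 18), (11, 8), (11, 15), (14, 9), (14, 14), (15, 3), (15, 20), (16, 2), (16, 21), (17, 7), (17, 16), (18, 9), (18, 14)}; affine count = 20; |E(F_23)| = 21.

Discriminant check: Δ ∝ 4a³ + 27b² = 4·10³ + 27·3² = 4·1000 + 27·9 ≡ 11 (mod 23). Nonzero ⇒ E is nonsingular.
For each x ∈ F_23, compute rhs = x³ + 10·x + 3 mod 23, then count y ∈ F_23 with y² ≡ rhs.
  x = 0: rhs = 3, matching y values: 7, 16 (2 points).
  x = 1: rhs = 14, matching y values: none (0 points).
  x = 2: rhs = 8, matching y values: 10, 13 (2 points).
  x = 3: rhs = 14, matching y values: none (0 points).
  x = 4: rhs = 15, matching y values: none (0 points).
  x = 5: rhs = 17, matching y values: none (0 points).
  x = 6: rhs = 3, matching y values: 7, 16 (2 points).
  x = 7: rhs = 2, matching y values: 5, 18 (2 points).
  x = 8: rhs = 20, matching y values: none (0 points).
  x = 9: rhs = 17, matching y values: none (0 points).
  x = 10: rhs = 22, matching y values: none (0 points).
  x = 11: rhs = 18, matching y values: 8, 15 (2 points).
  x = 12: rhs = 11, matching y values: none (0 points).
  x = 13: rhs = 7, matching y values: none (0 points).
  x = 14: rhs = 12, matching y values: 9, 14 (2 points).
  x = 15: rhs = 9, matching y values: 3, 20 (2 points).
  x = 16: rhs = 4, matching y values: 2, 21 (2 points).
  x = 17: rhs = 3, matching y values: 7, 16 (2 points).
  x = 18: rhs = 12, matching y values: 9, 14 (2 points).
  x = 19: rhs = 14, matching y values: none (0 points).
  x = 20: rhs = 15, matching y values: none (0 points).
  x = 21: rhs = 21, matching y values: none (0 points).
  x = 22: rhs = 15, matching y values: none (0 points).
Total affine count: 20.
Full point count |E(F_23)| = 20 + 1 = 21.
Hasse bound: |21 − (23+1)| = |-3| = 3 ≤ 2√23 ≈ 9.5917 ✓.


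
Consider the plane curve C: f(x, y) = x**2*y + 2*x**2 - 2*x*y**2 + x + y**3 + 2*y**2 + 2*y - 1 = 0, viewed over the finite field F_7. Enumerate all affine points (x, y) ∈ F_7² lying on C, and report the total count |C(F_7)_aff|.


Affine F_7-points: {(2, 1), (2, 2), (2, 6), (3, 1), (4, 0), (5, 2), (5, 4), (6, 0), (6, 4), (6, 6)}; count = 10.

For each of the 49 pairs (x, y) ∈ F_7², evaluate f(x, y) mod 7. Record the zeros.
  x = 0: [0↦6, 1↦4, 2↦5, 3↦1, 4↦5, 5↦2, 6↦5]  zeros at y ∈ ∅
  x = 1: [0↦2, 1↦6, 2↦2, 3↦3, 4↦1, 5↦2, 6↦5]  zeros at y ∈ ∅
  x = 2: [0↦2, 1↦0, 2↦0, 3↦1, 4↦2, 5↦2, 6↦0]  zeros at y ∈ {1, 2, 6}
  x = 3: [0↦6, 1↦0, 2↦6, 3↦2, 4↦1, 5↦2, 6↦4]  zeros at y ∈ {1}
  x = 4: [0↦0, 1↦6, 2↦6, 3↦6, 4↦5, 5↦2, 6↦3]  zeros at y ∈ {0}
  x = 5: [0↦5, 1↦4, 2↦0, 3↦6, 4↦0, 5↦2, 6↦4]  zeros at y ∈ {2, 4}
  x = 6: [0↦0, 1↦1, 2↦2, 3↦2, 4↦0, 5↦2, 6↦0]  zeros at y ∈ {0, 4, 6}
Collecting zeros: affine points = {(2, 1), (2, 2), (2, 6), (3, 1), (4, 0), (5, 2), (5, 4), (6, 0), (6, 4), (6, 6)}.
Total count |C(F_7)_aff| = 10.


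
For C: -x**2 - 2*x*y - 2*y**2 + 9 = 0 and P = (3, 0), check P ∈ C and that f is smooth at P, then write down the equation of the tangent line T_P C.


Tangent line at P: -6*x - 6*y + 18 = 0.

Step 1: f(3, 0) = 0, so P lies on C.
Step 2: partial derivatives
  f_x(x, y) = -2*x - 2*y, f_y(x, y) = -2*x - 4*y.
  f_x(P) = -6, f_y(P) = -6 (gradient nonzero, so P is smooth).
Step 3: tangent line at P: -6·(x − 3) + -6·(y − 0) = 0.
Expanding: -6*x - 6*y + 18 = 0.


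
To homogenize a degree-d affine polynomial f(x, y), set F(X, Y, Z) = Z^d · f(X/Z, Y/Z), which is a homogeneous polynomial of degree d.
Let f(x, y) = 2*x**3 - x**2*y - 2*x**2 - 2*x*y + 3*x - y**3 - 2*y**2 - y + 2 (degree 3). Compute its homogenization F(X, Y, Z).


F(X, Y, Z) = 2*X**3 - X**2*Y - 2*X**2*Z - 2*X*Y*Z + 3*X*Z**2 - Y**3 - 2*Y**2*Z - Y*Z**2 + 2*Z**3

deg(f) = 3.
Substitute x = X/Z, y = Y/Z into f, then multiply by Z^3.
  monomial 2·x^3·y^0 ↦ 2·X^3·Y^0·Z^0.
  monomial -1·x^2·y^1 ↦ -1·X^2·Y^1·Z^0.
  monomial -2·x^2·y^0 ↦ -2·X^2·Y^0·Z^1.
  monomial -2·x^1·y^1 ↦ -2·X^1·Y^1·Z^1.
  monomial 3·x^1·y^0 ↦ 3·X^1·Y^0·Z^2.
  monomial -1·x^0·y^3 ↦ -1·X^0·Y^3·Z^0.
  monomial -2·x^0·y^2 ↦ -2·X^0·Y^2·Z^1.
  monomial -1·x^0·y^1 ↦ -1·X^0·Y^1·Z^2.
  monomial 2·x^0·y^0 ↦ 2·X^0·Y^0·Z^3.
Collecting: F(X, Y, Z) = 2*X**3 - X**2*Y - 2*X**2*Z - 2*X*Y*Z + 3*X*Z**2 - Y**3 - 2*Y**2*Z - Y*Z**2 + 2*Z**3.


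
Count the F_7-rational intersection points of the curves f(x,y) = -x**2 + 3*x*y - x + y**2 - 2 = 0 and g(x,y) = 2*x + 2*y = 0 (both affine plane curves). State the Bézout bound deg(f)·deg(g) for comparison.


Common zeros: ∅; count = 0; Bézout bound = 2.

deg(f) = 2, deg(g) = 1, so Bézout bound = 2.
Scan x ∈ F_7. For each x, list the y ∈ F_7 with f(x, y) ≡ 0 and those with g(x, y) ≡ 0 (mod 7); the common zeros in that column are the intersection.
  x = 0: f ≡ 0 at y ∈ {3, 4}; g ≡ 0 at y ∈ {0}; common: ∅.
  x = 1: f ≡ 0 at y ∈ {1, 3}; g ≡ 0 at y ∈ {6}; common: ∅.
  x = 2: f ≡ 0 at y ∈ ∅; g ≡ 0 at y ∈ {5}; common: ∅.
  x = 3: f ≡ 0 at y ∈ {0, 5}; g ≡ 0 at y ∈ {4}; common: ∅.
  x = 4: f ≡ 0 at y ∈ {4, 5}; g ≡ 0 at y ∈ {3}; common: ∅.
  x = 5: f ≡ 0 at y ∈ ∅; g ≡ 0 at y ∈ {2}; common: ∅.
  x = 6: f ≡ 0 at y ∈ ∅; g ≡ 0 at y ∈ {1}; common: ∅.
Collecting: common zeros = ∅, so the count is 0.
Comparison with the Bézout bound: 0 ≤ 2 = deg(f)·deg(g), as expected for curves with no common component (the affine F_7-count falls short of the bound because intersections may lie at infinity, over extension fields, or carry multiplicity).


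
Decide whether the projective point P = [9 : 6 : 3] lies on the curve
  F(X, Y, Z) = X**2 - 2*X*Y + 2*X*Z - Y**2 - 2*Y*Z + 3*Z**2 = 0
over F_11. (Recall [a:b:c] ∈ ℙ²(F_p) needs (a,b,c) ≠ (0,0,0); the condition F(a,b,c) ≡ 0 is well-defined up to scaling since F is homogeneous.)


F(9,6,3) ≡ 4 (mod 11); P is NOT on the curve.

Evaluate F(9, 6, 3) term-by-term (mod 11).
  X**2 ↦ 1·81·1·1 = 81
  -2*X*Y ↦ -2·9·6·1 = -108
  2*X*Z ↦ 2·9·1·3 = 54
  -Y**2 ↦ -1·1·36·1 = -36
  -2*Y*Z ↦ -2·1·6·3 = -36
  3*Z**2 ↦ 3·1·1·9 = 27
Sum: F(9, 6, 3) = (81) + (-108) + (54) + (-36) + (-36) + (27) = -18.
Reducing mod 11: -18 ≡ 4 (mod 11).
Since F(a, b, c) ≡ 4 ≠ 0 (mod 11), P does NOT lie on the curve.


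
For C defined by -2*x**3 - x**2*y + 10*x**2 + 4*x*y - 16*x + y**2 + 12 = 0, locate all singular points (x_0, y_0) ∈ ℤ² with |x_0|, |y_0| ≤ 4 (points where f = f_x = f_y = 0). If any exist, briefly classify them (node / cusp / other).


Singular points: {(2, -2)}; classification: cusp.

Compute partial derivatives:
  f_x = -6*x**2 - 2*x*y + 20*x + 4*y - 16.
  f_y = -x**2 + 4*x + 2*y.
Scan x_0 ∈ {−4, ..., 4}. For each x_0, f_y(x_0, y) is a polynomial in y; find its integer roots y ∈ {−4, ..., 4}, then test f_x and f at those candidates.
  x = -4: f_y(-4, y) = 2*y - 32; no integer root y with |y| ≤ 4.
  x = -3: f_y(-3, y) = 2*y - 21; no integer root y with |y| ≤ 4.
  x = -2: f_y(-2, y) = 2*y - 12; no integer root y with |y| ≤ 4.
  x = -1: f_y(-1, y) = 2*y - 5; no integer root y with |y| ≤ 4.
  x = 0: f_y(0, y) = 2*y; vanishes at y ∈ {0}. (0, 0): f_x = -16 ≠ 0.
  x = 1: f_y(1, y) = 2*y + 3; no integer root y with |y| ≤ 4.
  x = 2: f_y(2, y) = 2*y + 4; vanishes at y ∈ {-2}. (2, -2): f_x = 0, f = 0 — SINGULAR.
  x = 3: f_y(3, y) = 2*y + 3; no integer root y with |y| ≤ 4.
  x = 4: f_y(4, y) = 2*y; vanishes at y ∈ {0}. (4, 0): f_x = -32 ≠ 0.
Only singular point on the grid: (2, -2).
Classify: substitute x = 2 + u, y = -2 + v and expand: f = -2*u**3 - u**2*v + v**2.
No constant or linear terms (consistent with a singular point). Quadratic part: v**2. Cubic part: -2*u**3 - u**2*v.
The quadratic part v**2 is a perfect square, so there is a single (double) tangent line v = 0, i.e. y = -2. Restricting the cubic part to that line (v = 0) leaves -2*u**3 ≠ 0, so f is not divisible by v and the branch is v² ≈ 2*u**3 to lowest order — this is a cusp.
Classification: cusp.


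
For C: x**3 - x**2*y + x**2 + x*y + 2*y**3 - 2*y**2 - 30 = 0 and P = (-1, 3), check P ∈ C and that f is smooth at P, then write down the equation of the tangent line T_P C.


Tangent line at P: 10*x + 40*y - 110 = 0.

Step 1: f(-1, 3) = 0, so P lies on C.
Step 2: partial derivatives
  f_x(x, y) = 3*x**2 - 2*x*y + 2*x + y, f_y(x, y) = -x**2 + x + 6*y**2 - 4*y.
  f_x(P) = 10, f_y(P) = 40 (gradient nonzero, so P is smooth).
Step 3: tangent line at P: 10·(x − -1) + 40·(y − 3) = 0.
Expanding: 10*x + 40*y - 110 = 0.


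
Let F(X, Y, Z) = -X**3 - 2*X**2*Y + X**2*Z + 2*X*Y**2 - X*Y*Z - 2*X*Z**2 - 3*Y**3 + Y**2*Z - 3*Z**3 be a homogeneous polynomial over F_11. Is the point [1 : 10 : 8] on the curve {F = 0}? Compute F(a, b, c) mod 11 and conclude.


F(1,10,8) ≡ 5 (mod 11); P is NOT on the curve.

Evaluate F(1, 10, 8) term-by-term (mod 11).
  -X**3 ↦ -1·1·1·1 = -1
  -2*X**2*Y ↦ -2·1·10·1 = -20
  X**2*Z ↦ 1·1·1·8 = 8
  2*X*Y**2 ↦ 2·1·100·1 = 200
  -X*Y*Z ↦ -1·1·10·8 = -80
  -2*X*Z**2 ↦ -2·1·1·64 = -128
  -3*Y**3 ↦ -3·1·1000·1 = -3000
  Y**2*Z ↦ 1·1·100·8 = 800
  -3*Z**3 ↦ -3·1·1·512 = -1536
Sum: F(1, 10, 8) = (-1) + (-20) + (8) + (200) + (-80) + (-128) + (-3000) + (800) + (-1536) = -3757.
Reducing mod 11: -3757 ≡ 5 (mod 11).
Since F(a, b, c) ≡ 5 ≠ 0 (mod 11), P does NOT lie on the curve.


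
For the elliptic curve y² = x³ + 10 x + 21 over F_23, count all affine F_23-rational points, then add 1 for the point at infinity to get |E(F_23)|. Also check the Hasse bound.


Affine points = {(1, 3), (1, 20), (2, 7), (2, 16), (3, 3), (3, 20), (5, 9), (5, 14), (9, 9), (9, 14), (11, 6), (11, 17), (12, 11), (12, 12), (13, 5), (13, 18), (15, 2), (15, 21), (19, 3), (19, 20), (21, 4), (21, 19)}; affine count = 22; |E(F_23)| = 23.

Discriminant check: Δ ∝ 4a³ + 27b² = 4·10³ + 27·21² = 4·1000 + 27·441 ≡ 14 (mod 23). Nonzero ⇒ E is nonsingular.
For each x ∈ F_23, compute rhs = x³ + 10·x + 21 mod 23, then count y ∈ F_23 with y² ≡ rhs.
  x = 0: rhs = 21, matching y values: none (0 points).
  x = 1: rhs = 9, matching y values: 3, 20 (2 points).
  x = 2: rhs = 3, matching y values: 7, 16 (2 points).
  x = 3: rhs = 9, matching y values: 3, 20 (2 points).
  x = 4: rhs = 10, matching y values: none (0 points).
  x = 5: rhs = 12, matching y values: 9, 14 (2 points).
  x = 6: rhs = 21, matching y values: none (0 points).
  x = 7: rhs = 20, matching y values: none (0 points).
  x = 8: rhs = 15, matching y values: none (0 points).
  x = 9: rhs = 12, matching y values: 9, 14 (2 points).
  x = 10: rhs = 17, matching y values: none (0 points).
  x = 11: rhs = 13, matching y values: 6, 17 (2 points).
  x = 12: rhs = 6, matching y values: 11, 12 (2 points).
  x = 13: rhs = 2, matching y values: 5, 18 (2 points).
  x = 14: rhs = 7, matching y values: none (0 points).
  x = 15: rhs = 4, matching y values: 2, 21 (2 points).
  x = 16: rhs = 22, matching y values: none (0 points).
  x = 17: rhs = 21, matching y values: none (0 points).
  x = 18: rhs = 7, matching y values: none (0 points).
  x = 19: rhs = 9, matching y values: 3, 20 (2 points).
  x = 20: rhs = 10, matching y values: none (0 points).
  x = 21: rhs = 16, matching y values: 4, 19 (2 points).
  x = 22: rhs = 10, matching y values: none (0 points).
Total affine count: 22.
Full point count |E(F_23)| = 22 + 1 = 23.
Hasse bound: |23 − (23+1)| = |-1| = 1 ≤ 2√23 ≈ 9.5917 ✓.


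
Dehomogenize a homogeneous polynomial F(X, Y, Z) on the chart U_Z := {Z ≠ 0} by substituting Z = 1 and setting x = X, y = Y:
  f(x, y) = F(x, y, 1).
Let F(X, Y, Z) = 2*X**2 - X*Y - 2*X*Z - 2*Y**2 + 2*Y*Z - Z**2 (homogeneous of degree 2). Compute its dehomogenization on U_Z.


f(x, y) = 2*x**2 - x*y - 2*x - 2*y**2 + 2*y - 1

On U_Z we set Z = 1. Each monomial c·X^i·Y^j·Z^k in F becomes c·x^i·y^j·1^k = c·x^i·y^j.
Substituting Z = 1: F(X, Y, 1) = 2*x**2 - x*y - 2*x - 2*y**2 + 2*y - 1.
Note: deg(f) ≤ deg(F) = 2; strict inequality happens when F is divisible by Z (lost terms).


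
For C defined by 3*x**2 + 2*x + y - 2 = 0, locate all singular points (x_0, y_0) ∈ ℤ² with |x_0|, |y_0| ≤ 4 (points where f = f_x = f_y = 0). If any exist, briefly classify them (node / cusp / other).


No singular points in the scanned grid; C is smooth there.

Compute partial derivatives:
  f_x = 6*x + 2.
  f_y = 1.
f_y = 1 is a nonzero constant, so f_y never vanishes: no point (x, y) can satisfy f = f_x = f_y = 0. In particular no (x, y) ∈ {−4, ..., 4}² is singular; the curve is smooth.


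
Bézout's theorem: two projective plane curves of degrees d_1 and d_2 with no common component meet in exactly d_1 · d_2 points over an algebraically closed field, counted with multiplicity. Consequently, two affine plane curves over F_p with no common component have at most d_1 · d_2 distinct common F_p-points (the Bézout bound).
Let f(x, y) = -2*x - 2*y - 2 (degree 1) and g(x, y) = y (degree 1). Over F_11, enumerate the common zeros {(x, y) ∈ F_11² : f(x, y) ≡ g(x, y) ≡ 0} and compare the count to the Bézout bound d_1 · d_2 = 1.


Common zeros: {(10, 0)}; count = 1; Bézout bound = 1.

deg(f) = 1, deg(g) = 1, so Bézout bound = 1.
Scan x ∈ F_11. For each x, list the y ∈ F_11 with f(x, y) ≡ 0 and those with g(x, y) ≡ 0 (mod 11); the common zeros in that column are the intersection.
  x = 0: f ≡ 0 at y ∈ {10}; g ≡ 0 at y ∈ {0}; common: ∅.
  x = 1: f ≡ 0 at y ∈ {9}; g ≡ 0 at y ∈ {0}; common: ∅.
  x = 2: f ≡ 0 at y ∈ {8}; g ≡ 0 at y ∈ {0}; common: ∅.
  x = 3: f ≡ 0 at y ∈ {7}; g ≡ 0 at y ∈ {0}; common: ∅.
  x = 4: f ≡ 0 at y ∈ {6}; g ≡ 0 at y ∈ {0}; common: ∅.
  x = 5: f ≡ 0 at y ∈ {5}; g ≡ 0 at y ∈ {0}; common: ∅.
  x = 6: f ≡ 0 at y ∈ {4}; g ≡ 0 at y ∈ {0}; common: ∅.
  x = 7: f ≡ 0 at y ∈ {3}; g ≡ 0 at y ∈ {0}; common: ∅.
  x = 8: f ≡ 0 at y ∈ {2}; g ≡ 0 at y ∈ {0}; common: ∅.
  x = 9: f ≡ 0 at y ∈ {1}; g ≡ 0 at y ∈ {0}; common: ∅.
  x = 10: f ≡ 0 at y ∈ {0}; g ≡ 0 at y ∈ {0}; common: {0}.
Collecting: common zeros = {(10, 0)}, so the count is 1.
Comparison with the Bézout bound: 1 ≤ 1 = deg(f)·deg(g), as expected for curves with no common component (the bound is attained).


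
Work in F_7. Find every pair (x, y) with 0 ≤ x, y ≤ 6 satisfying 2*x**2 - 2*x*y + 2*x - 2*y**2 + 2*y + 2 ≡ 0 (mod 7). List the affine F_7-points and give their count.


Affine F_7-points: {(2, 0), (2, 6), (3, 6), (4, 0), (4, 4), (5, 5), (6, 4), (6, 5)}; count = 8.

For each of the 49 pairs (x, y) ∈ F_7², evaluate f(x, y) mod 7. Record the zeros.
  x = 0: [0↦2, 1↦2, 2↦5, 3↦4, 4↦6, 5↦4, 6↦5]  zeros at y ∈ ∅
  x = 1: [0↦6, 1↦4, 2↦5, 3↦2, 4↦2, 5↦5, 6↦4]  zeros at y ∈ ∅
  x = 2: [0↦0, 1↦3, 2↦2, 3↦4, 4↦2, 5↦3, 6↦0]  zeros at y ∈ {0, 6}
  x = 3: [0↦5, 1↦6, 2↦3, 3↦3, 4↦6, 5↦5, 6↦0]  zeros at y ∈ {6}
  x = 4: [0↦0, 1↦6, 2↦1, 3↦6, 4↦0, 5↦4, 6↦4]  zeros at y ∈ {0, 4}
  x = 5: [0↦6, 1↦3, 2↦3, 3↦6, 4↦5, 5↦0, 6↦5]  zeros at y ∈ {5}
  x = 6: [0↦2, 1↦4, 2↦2, 3↦3, 4↦0, 5↦0, 6↦3]  zeros at y ∈ {4, 5}
Collecting zeros: affine points = {(2, 0), (2, 6), (3, 6), (4, 0), (4, 4), (5, 5), (6, 4), (6, 5)}.
Total count |C(F_7)_aff| = 8.


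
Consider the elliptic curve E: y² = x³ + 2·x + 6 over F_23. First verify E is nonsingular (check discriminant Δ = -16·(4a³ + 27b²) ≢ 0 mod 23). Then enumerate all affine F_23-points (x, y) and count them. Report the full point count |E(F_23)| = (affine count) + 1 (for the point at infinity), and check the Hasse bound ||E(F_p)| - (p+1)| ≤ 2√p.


Affine points = {(0, 11), (0, 12), (1, 3), (1, 20), (2, 8), (2, 15), (3, 4), (3, 19), (4, 3), (4, 20), (5, 7), (5, 16), (6, 2), (6, 21), (7, 8), (7, 15), (11, 5), (11, 18), (14, 8), (14, 15), (17, 10), (17, 13), (18, 3), (18, 20), (19, 7), (19, 16), (22, 7), (22, 16)}; affine count = 28; |E(F_23)| = 29.

Discriminant check: Δ ∝ 4a³ + 27b² = 4·2³ + 27·6² = 4·8 + 27·36 ≡ 15 (mod 23). Nonzero ⇒ E is nonsingular.
For each x ∈ F_23, compute rhs = x³ + 2·x + 6 mod 23, then count y ∈ F_23 with y² ≡ rhs.
  x = 0: rhs = 6, matching y values: 11, 12 (2 points).
  x = 1: rhs = 9, matching y values: 3, 20 (2 points).
  x = 2: rhs = 18, matching y values: 8, 15 (2 points).
  x = 3: rhs = 16, matching y values: 4, 19 (2 points).
  x = 4: rhs = 9, matching y values: 3, 20 (2 points).
  x = 5: rhs = 3, matching y values: 7, 16 (2 points).
  x = 6: rhs = 4, matching y values: 2, 21 (2 points).
  x = 7: rhs = 18, matching y values: 8, 15 (2 points).
  x = 8: rhs = 5, matching y values: none (0 points).
  x = 9: rhs = 17, matching y values: none (0 points).
  x = 10: rhs = 14, matching y values: none (0 points).
  x = 11: rhs = 2, matching y values: 5, 18 (2 points).
  x = 12: rhs = 10, matching y values: none (0 points).
  x = 13: rhs = 21, matching y values: none (0 points).
  x = 14: rhs = 18, matching y values: 8, 15 (2 points).
  x = 15: rhs = 7, matching y values: none (0 points).
  x = 16: rhs = 17, matching y values: none (0 points).
  x = 17: rhs = 8, matching y values: 10, 13 (2 points).
  x = 18: rhs = 9, matching y values: 3, 20 (2 points).
  x = 19: rhs = 3, matching y values: 7, 16 (2 points).
  x = 20: rhs = 19, matching y values: none (0 points).
  x = 21: rhs = 17, matching y values: none (0 points).
  x = 22: rhs = 3, matching y values: 7, 16 (2 points).
Total affine count: 28.
Full point count |E(F_23)| = 28 + 1 = 29.
Hasse bound: |29 − (23+1)| = |5| = 5 ≤ 2√23 ≈ 9.5917 ✓.


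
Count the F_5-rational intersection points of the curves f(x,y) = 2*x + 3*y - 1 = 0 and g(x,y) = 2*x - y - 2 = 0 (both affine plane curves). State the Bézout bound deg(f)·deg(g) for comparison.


Common zeros: {(4, 1)}; count = 1; Bézout bound = 1.

deg(f) = 1, deg(g) = 1, so Bézout bound = 1.
Scan x ∈ F_5. For each x, list the y ∈ F_5 with f(x, y) ≡ 0 and those with g(x, y) ≡ 0 (mod 5); the common zeros in that column are the intersection.
  x = 0: f ≡ 0 at y ∈ {2}; g ≡ 0 at y ∈ {3}; common: ∅.
  x = 1: f ≡ 0 at y ∈ {3}; g ≡ 0 at y ∈ {0}; common: ∅.
  x = 2: f ≡ 0 at y ∈ {4}; g ≡ 0 at y ∈ {2}; common: ∅.
  x = 3: f ≡ 0 at y ∈ {0}; g ≡ 0 at y ∈ {4}; common: ∅.
  x = 4: f ≡ 0 at y ∈ {1}; g ≡ 0 at y ∈ {1}; common: {1}.
Collecting: common zeros = {(4, 1)}, so the count is 1.
Comparison with the Bézout bound: 1 ≤ 1 = deg(f)·deg(g), as expected for curves with no common component (the bound is attained).


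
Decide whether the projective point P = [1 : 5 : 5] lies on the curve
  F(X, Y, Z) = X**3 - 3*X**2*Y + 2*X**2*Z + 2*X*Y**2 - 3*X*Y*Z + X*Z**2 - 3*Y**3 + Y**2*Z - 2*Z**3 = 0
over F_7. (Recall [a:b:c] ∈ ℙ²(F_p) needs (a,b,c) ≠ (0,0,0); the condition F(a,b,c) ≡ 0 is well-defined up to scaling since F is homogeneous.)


F(1,5,5) ≡ 0 (mod 7); P is on the curve.

Evaluate F(1, 5, 5) term-by-term (mod 7).
  X**3 ↦ 1·1·1·1 = 1
  -3*X**2*Y ↦ -3·1·5·1 = -15
  2*X**2*Z ↦ 2·1·1·5 = 10
  2*X*Y**2 ↦ 2·1·25·1 = 50
  -3*X*Y*Z ↦ -3·1·5·5 = -75
  X*Z**2 ↦ 1·1·1·25 = 25
  -3*Y**3 ↦ -3·1·125·1 = -375
  Y**2*Z ↦ 1·1·25·5 = 125
  -2*Z**3 ↦ -2·1·1·125 = -250
Sum: F(1, 5, 5) = (1) + (-15) + (10) + (50) + (-75) + (25) + (-375) + (125) + (-250) = -504.
Reducing mod 7: -504 ≡ 0 (mod 7).
Since F(a, b, c) ≡ 0 (mod 7), P lies on the curve.


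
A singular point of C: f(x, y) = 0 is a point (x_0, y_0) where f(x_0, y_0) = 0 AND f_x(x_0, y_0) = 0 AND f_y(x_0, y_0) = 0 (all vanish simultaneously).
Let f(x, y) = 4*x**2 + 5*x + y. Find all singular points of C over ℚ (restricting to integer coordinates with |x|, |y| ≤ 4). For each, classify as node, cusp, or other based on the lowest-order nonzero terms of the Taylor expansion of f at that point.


No singular points in the scanned grid; C is smooth there.

Compute partial derivatives:
  f_x = 8*x + 5.
  f_y = 1.
f_y = 1 is a nonzero constant, so f_y never vanishes: no point (x, y) can satisfy f = f_x = f_y = 0. In particular no (x, y) ∈ {−4, ..., 4}² is singular; the curve is smooth.


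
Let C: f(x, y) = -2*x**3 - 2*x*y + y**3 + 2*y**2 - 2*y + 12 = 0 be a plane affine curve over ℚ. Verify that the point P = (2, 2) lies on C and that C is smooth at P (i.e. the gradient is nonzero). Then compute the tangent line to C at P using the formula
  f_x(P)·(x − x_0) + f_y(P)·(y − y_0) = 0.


Tangent line at P: -28*x + 14*y + 28 = 0.

Step 1: f(2, 2) = 0, so P lies on C.
Step 2: partial derivatives
  f_x(x, y) = -6*x**2 - 2*y, f_y(x, y) = -2*x + 3*y**2 + 4*y - 2.
  f_x(P) = -28, f_y(P) = 14 (gradient nonzero, so P is smooth).
Step 3: tangent line at P: -28·(x − 2) + 14·(y − 2) = 0.
Expanding: -28*x + 14*y + 28 = 0.


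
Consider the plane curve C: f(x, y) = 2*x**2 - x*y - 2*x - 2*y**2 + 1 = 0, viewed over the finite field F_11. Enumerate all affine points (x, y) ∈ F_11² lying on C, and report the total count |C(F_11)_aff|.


Affine F_11-points: {(1, 6), (1, 10), (2, 5), (3, 6), (3, 9), (5, 4), (5, 10), (7, 5), (7, 8), (8, 9), (9, 4), (9, 8)}; count = 12.

For each of the 121 pairs (x, y) ∈ F_11², evaluate f(x, y) mod 11. Record the zeros.
  x = 0: [0↦1, 1↦10, 2↦4, 3↦5, 4↦2, 5↦6, 6↦6, 7↦2, 8↦5, 9↦4, 10↦10]  zeros at y ∈ ∅
  x = 1: [0↦1, 1↦9, 2↦2, 3↦2, 4↦9, 5↦1, 6↦0, 7↦6, 8↦8, 9↦6, 10↦0]  zeros at y ∈ {6, 10}
  x = 2: [0↦5, 1↦1, 2↦4, 3↦3, 4↦9, 5↦0, 6↦9, 7↦3, 8↦4, 9↦1, 10↦5]  zeros at y ∈ {5}
  x = 3: [0↦2, 1↦8, 2↦10, 3↦8, 4↦2, 5↦3, 6↦0, 7↦4, 8↦4, 9↦0, 10↦3]  zeros at y ∈ {6, 9}
  x = 4: [0↦3, 1↦8, 2↦9, 3↦6, 4↦10, 5↦10, 6↦6, 7↦9, 8↦8, 9↦3, 10↦5]  zeros at y ∈ ∅
  x = 5: [0↦8, 1↦1, 2↦1, 3↦8, 4↦0, 5↦10, 6↦5, 7↦7, 8↦5, 9↦10, 10↦0]  zeros at y ∈ {4, 10}
  x = 6: [0↦6, 1↦9, 2↦8, 3↦3, 4↦5, 5↦3, 6↦8, 7↦9, 8↦6, 9↦10, 10↦10]  zeros at y ∈ ∅
  x = 7: [0↦8, 1↦10, 2↦8, 3↦2, 4↦3, 5↦0, 6↦4, 7↦4, 8↦0, 9↦3, 10↦2]  zeros at y ∈ {5, 8}
  x = 8: [0↦3, 1↦4, 2↦1, 3↦5, 4↦5, 5↦1, 6↦4, 7↦3, 8↦9, 9↦0, 10↦9]  zeros at y ∈ {9}
  x = 9: [0↦2, 1↦2, 2↦9, 3↦1, 4↦0, 5↦6, 6↦8, 7↦6, 8↦0, 9↦1, 10↦9]  zeros at y ∈ {4, 8}
  x = 10: [0↦5, 1↦4, 2↦10, 3↦1, 4↦10, 5↦4, 6↦5, 7↦2, 8↦6, 9↦6, 10↦2]  zeros at y ∈ ∅
Collecting zeros: affine points = {(1, 6), (1, 10), (2, 5), (3, 6), (3, 9), (5, 4), (5, 10), (7, 5), (7, 8), (8, 9), (9, 4), (9, 8)}.
Total count |C(F_11)_aff| = 12.


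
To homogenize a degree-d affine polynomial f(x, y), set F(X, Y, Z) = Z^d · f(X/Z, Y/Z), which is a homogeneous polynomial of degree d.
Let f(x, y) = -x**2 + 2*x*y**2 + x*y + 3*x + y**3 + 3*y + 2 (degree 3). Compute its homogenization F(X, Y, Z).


F(X, Y, Z) = -X**2*Z + 2*X*Y**2 + X*Y*Z + 3*X*Z**2 + Y**3 + 3*Y*Z**2 + 2*Z**3

deg(f) = 3.
Substitute x = X/Z, y = Y/Z into f, then multiply by Z^3.
  monomial -1·x^2·y^0 ↦ -1·X^2·Y^0·Z^1.
  monomial 2·x^1·y^2 ↦ 2·X^1·Y^2·Z^0.
  monomial 1·x^1·y^1 ↦ 1·X^1·Y^1·Z^1.
  monomial 3·x^1·y^0 ↦ 3·X^1·Y^0·Z^2.
  monomial 1·x^0·y^3 ↦ 1·X^0·Y^3·Z^0.
  monomial 3·x^0·y^1 ↦ 3·X^0·Y^1·Z^2.
  monomial 2·x^0·y^0 ↦ 2·X^0·Y^0·Z^3.
Collecting: F(X, Y, Z) = -X**2*Z + 2*X*Y**2 + X*Y*Z + 3*X*Z**2 + Y**3 + 3*Y*Z**2 + 2*Z**3.


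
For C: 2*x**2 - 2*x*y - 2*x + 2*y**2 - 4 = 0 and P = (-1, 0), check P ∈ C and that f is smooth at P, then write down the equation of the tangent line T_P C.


Tangent line at P: -6*x + 2*y - 6 = 0.

Step 1: f(-1, 0) = 0, so P lies on C.
Step 2: partial derivatives
  f_x(x, y) = 4*x - 2*y - 2, f_y(x, y) = -2*x + 4*y.
  f_x(P) = -6, f_y(P) = 2 (gradient nonzero, so P is smooth).
Step 3: tangent line at P: -6·(x − -1) + 2·(y − 0) = 0.
Expanding: -6*x + 2*y - 6 = 0.


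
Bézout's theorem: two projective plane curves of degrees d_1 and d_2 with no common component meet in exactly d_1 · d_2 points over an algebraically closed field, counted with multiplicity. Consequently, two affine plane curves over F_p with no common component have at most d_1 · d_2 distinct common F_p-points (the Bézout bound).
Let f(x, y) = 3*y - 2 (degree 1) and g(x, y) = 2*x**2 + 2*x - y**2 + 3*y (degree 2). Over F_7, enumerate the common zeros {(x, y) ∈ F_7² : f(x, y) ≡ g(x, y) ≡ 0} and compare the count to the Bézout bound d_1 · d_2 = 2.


Common zeros: {(0, 3), (6, 3)}; count = 2; Bézout bound = 2.

deg(f) = 1, deg(g) = 2, so Bézout bound = 2.
Scan x ∈ F_7. For each x, list the y ∈ F_7 with f(x, y) ≡ 0 and those with g(x, y) ≡ 0 (mod 7); the common zeros in that column are the intersection.
  x = 0: f ≡ 0 at y ∈ {3}; g ≡ 0 at y ∈ {0, 3}; common: {3}.
  x = 1: f ≡ 0 at y ∈ {3}; g ≡ 0 at y ∈ {4, 6}; common: ∅.
  x = 2: f ≡ 0 at y ∈ {3}; g ≡ 0 at y ∈ {1, 2}; common: ∅.
  x = 3: f ≡ 0 at y ∈ {3}; g ≡ 0 at y ∈ {5}; common: ∅.
  x = 4: f ≡ 0 at y ∈ {3}; g ≡ 0 at y ∈ {1, 2}; common: ∅.
  x = 5: f ≡ 0 at y ∈ {3}; g ≡ 0 at y ∈ {4, 6}; common: ∅.
  x = 6: f ≡ 0 at y ∈ {3}; g ≡ 0 at y ∈ {0, 3}; common: {3}.
Collecting: common zeros = {(0, 3), (6, 3)}, so the count is 2.
Comparison with the Bézout bound: 2 ≤ 2 = deg(f)·deg(g), as expected for curves with no common component (the bound is attained).


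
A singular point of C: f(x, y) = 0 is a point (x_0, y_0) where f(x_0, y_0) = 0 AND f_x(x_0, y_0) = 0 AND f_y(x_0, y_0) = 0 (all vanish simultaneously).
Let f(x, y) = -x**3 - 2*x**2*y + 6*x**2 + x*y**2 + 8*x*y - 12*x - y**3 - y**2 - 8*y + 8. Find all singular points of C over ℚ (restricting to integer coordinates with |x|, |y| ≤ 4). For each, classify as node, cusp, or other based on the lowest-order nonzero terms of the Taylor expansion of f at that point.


Singular points: {(2, 0)}; classification: cusp.

Compute partial derivatives:
  f_x = -3*x**2 - 4*x*y + 12*x + y**2 + 8*y - 12.
  f_y = -2*x**2 + 2*x*y + 8*x - 3*y**2 - 2*y - 8.
Scan x_0 ∈ {−4, ..., 4}. For each x_0, f_y(x_0, y) is a polynomial in y; find its integer roots y ∈ {−4, ..., 4}, then test f_x and f at those candidates.
  x = -4: f_y(-4, y) = -3*y**2 - 10*y - 72; no integer root y with |y| ≤ 4.
  x = -3: f_y(-3, y) = -3*y**2 - 8*y - 50; no integer root y with |y| ≤ 4.
  x = -2: f_y(-2, y) = -3*y**2 - 6*y - 32; no integer root y with |y| ≤ 4.
  x = -1: f_y(-1, y) = -3*y**2 - 4*y - 18; no integer root y with |y| ≤ 4.
  x = 0: f_y(0, y) = -3*y**2 - 2*y - 8; no integer root y with |y| ≤ 4.
  x = 1: f_y(1, y) = -3*y**2 - 2; no integer root y with |y| ≤ 4.
  x = 2: f_y(2, y) = -3*y**2 + 2*y; vanishes at y ∈ {0}. (2, 0): f_x = 0, f = 0 — SINGULAR.
  x = 3: f_y(3, y) = -3*y**2 + 4*y - 2; no integer root y with |y| ≤ 4.
  x = 4: f_y(4, y) = -3*y**2 + 6*y - 8; no integer root y with |y| ≤ 4.
Only singular point on the grid: (2, 0).
Classify: substitute x = 2 + u, y = 0 + v and expand: f = -u**3 - 2*u**2*v + u*v**2 - v**3 + v**2.
No constant or linear terms (consistent with a singular point). Quadratic part: v**2. Cubic part: -u**3 - 2*u**2*v + u*v**2 - v**3.
The quadratic part v**2 is a perfect square, so there is a single (double) tangent line v = 0, i.e. y = 0. Restricting the cubic part to that line (v = 0) leaves -u**3 ≠ 0, so f is not divisible by v and the branch is v² ≈ u**3 to lowest order — this is a cusp.
Classification: cusp.


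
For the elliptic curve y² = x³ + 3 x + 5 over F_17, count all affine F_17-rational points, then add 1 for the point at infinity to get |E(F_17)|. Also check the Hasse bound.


Affine points = {(1, 3), (1, 14), (2, 6), (2, 11), (4, 8), (4, 9), (5, 3), (5, 14), (6, 1), (6, 16), (9, 8), (9, 9), (10, 7), (10, 10), (11, 3), (11, 14), (12, 1), (12, 16), (15, 5), (15, 12), (16, 1), (16, 16)}; affine count = 22; |E(F_17)| = 23.

Discriminant check: Δ ∝ 4a³ + 27b² = 4·3³ + 27·5² = 4·27 + 27·25 ≡ 1 (mod 17). Nonzero ⇒ E is nonsingular.
For each x ∈ F_17, compute rhs = x³ + 3·x + 5 mod 17, then count y ∈ F_17 with y² ≡ rhs.
  x = 0: rhs = 5, matching y values: none (0 points).
  x = 1: rhs = 9, matching y values: 3, 14 (2 points).
  x = 2: rhs = 2, matching y values: 6, 11 (2 points).
  x = 3: rhs = 7, matching y values: none (0 points).
  x = 4: rhs = 13, matching y values: 8, 9 (2 points).
  x = 5: rhs = 9, matching y values: 3, 14 (2 points).
  x = 6: rhs = 1, matching y values: 1, 16 (2 points).
  x = 7: rhs = 12, matching y values: none (0 points).
  x = 8: rhs = 14, matching y values: none (0 points).
  x = 9: rhs = 13, matching y values: 8, 9 (2 points).
  x = 10: rhs = 15, matching y values: 7, 10 (2 points).
  x = 11: rhs = 9, matching y values: 3, 14 (2 points).
  x = 12: rhs = 1, matching y values: 1, 16 (2 points).
  x = 13: rhs = 14, matching y values: none (0 points).
  x = 14: rhs = 3, matching y values: none (0 points).
  x = 15: rhs = 8, matching y values: 5, 12 (2 points).
  x = 16: rhs = 1, matching y values: 1, 16 (2 points).
Total affine count: 22.
Full point count |E(F_17)| = 22 + 1 = 23.
Hasse bound: |23 − (17+1)| = |5| = 5 ≤ 2√17 ≈ 8.2462 ✓.


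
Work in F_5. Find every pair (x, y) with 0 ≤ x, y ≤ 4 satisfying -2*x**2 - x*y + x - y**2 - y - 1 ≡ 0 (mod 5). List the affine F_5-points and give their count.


Affine F_5-points: {(1, 1), (1, 2), (2, 3), (2, 4), (4, 1), (4, 4)}; count = 6.

For each of the 25 pairs (x, y) ∈ F_5², evaluate f(x, y) mod 5. Record the zeros.
  x = 0: [0↦4, 1↦2, 2↦3, 3↦2, 4↦4]  zeros at y ∈ ∅
  x = 1: [0↦3, 1↦0, 2↦0, 3↦3, 4↦4]  zeros at y ∈ {1, 2}
  x = 2: [0↦3, 1↦4, 2↦3, 3↦0, 4↦0]  zeros at y ∈ {3, 4}
  x = 3: [0↦4, 1↦4, 2↦2, 3↦3, 4↦2]  zeros at y ∈ ∅
  x = 4: [0↦1, 1↦0, 2↦2, 3↦2, 4↦0]  zeros at y ∈ {1, 4}
Collecting zeros: affine points = {(1, 1), (1, 2), (2, 3), (2, 4), (4, 1), (4, 4)}.
Total count |C(F_5)_aff| = 6.


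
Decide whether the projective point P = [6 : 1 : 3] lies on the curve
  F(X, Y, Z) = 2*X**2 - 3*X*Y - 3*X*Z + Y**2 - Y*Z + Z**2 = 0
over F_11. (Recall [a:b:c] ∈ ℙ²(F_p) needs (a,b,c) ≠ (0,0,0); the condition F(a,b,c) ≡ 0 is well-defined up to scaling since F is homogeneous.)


F(6,1,3) ≡ 7 (mod 11); P is NOT on the curve.

Evaluate F(6, 1, 3) term-by-term (mod 11).
  2*X**2 ↦ 2·36·1·1 = 72
  -3*X*Y ↦ -3·6·1·1 = -18
  -3*X*Z ↦ -3·6·1·3 = -54
  Y**2 ↦ 1·1·1·1 = 1
  -Y*Z ↦ -1·1·1·3 = -3
  Z**2 ↦ 1·1·1·9 = 9
Sum: F(6, 1, 3) = (72) + (-18) + (-54) + (1) + (-3) + (9) = 7.
Reducing mod 11: 7 ≡ 7 (mod 11).
Since F(a, b, c) ≡ 7 ≠ 0 (mod 11), P does NOT lie on the curve.


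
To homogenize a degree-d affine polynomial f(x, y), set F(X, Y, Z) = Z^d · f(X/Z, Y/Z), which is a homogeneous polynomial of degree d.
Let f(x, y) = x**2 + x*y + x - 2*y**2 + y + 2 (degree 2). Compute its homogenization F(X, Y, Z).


F(X, Y, Z) = X**2 + X*Y + X*Z - 2*Y**2 + Y*Z + 2*Z**2

deg(f) = 2.
Substitute x = X/Z, y = Y/Z into f, then multiply by Z^2.
  monomial 1·x^2·y^0 ↦ 1·X^2·Y^0·Z^0.
  monomial 1·x^1·y^1 ↦ 1·X^1·Y^1·Z^0.
  monomial 1·x^1·y^0 ↦ 1·X^1·Y^0·Z^1.
  monomial -2·x^0·y^2 ↦ -2·X^0·Y^2·Z^0.
  monomial 1·x^0·y^1 ↦ 1·X^0·Y^1·Z^1.
  monomial 2·x^0·y^0 ↦ 2·X^0·Y^0·Z^2.
Collecting: F(X, Y, Z) = X**2 + X*Y + X*Z - 2*Y**2 + Y*Z + 2*Z**2.


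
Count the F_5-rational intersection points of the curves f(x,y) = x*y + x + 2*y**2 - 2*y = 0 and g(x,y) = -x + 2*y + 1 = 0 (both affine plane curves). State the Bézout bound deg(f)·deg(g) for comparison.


Common zeros: {(2, 3)}; count = 1; Bézout bound = 2.

deg(f) = 2, deg(g) = 1, so Bézout bound = 2.
Scan x ∈ F_5. For each x, list the y ∈ F_5 with f(x, y) ≡ 0 and those with g(x, y) ≡ 0 (mod 5); the common zeros in that column are the intersection.
  x = 0: f ≡ 0 at y ∈ {0, 1}; g ≡ 0 at y ∈ {2}; common: ∅.
  x = 1: f ≡ 0 at y ∈ ∅; g ≡ 0 at y ∈ {0}; common: ∅.
  x = 2: f ≡ 0 at y ∈ {2, 3}; g ≡ 0 at y ∈ {3}; common: {3}.
  x = 3: f ≡ 0 at y ∈ ∅; g ≡ 0 at y ∈ {1}; common: ∅.
  x = 4: f ≡ 0 at y ∈ ∅; g ≡ 0 at y ∈ {4}; common: ∅.
Collecting: common zeros = {(2, 3)}, so the count is 1.
Comparison with the Bézout bound: 1 ≤ 2 = deg(f)·deg(g), as expected for curves with no common component (the affine F_5-count falls short of the bound because intersections may lie at infinity, over extension fields, or carry multiplicity).


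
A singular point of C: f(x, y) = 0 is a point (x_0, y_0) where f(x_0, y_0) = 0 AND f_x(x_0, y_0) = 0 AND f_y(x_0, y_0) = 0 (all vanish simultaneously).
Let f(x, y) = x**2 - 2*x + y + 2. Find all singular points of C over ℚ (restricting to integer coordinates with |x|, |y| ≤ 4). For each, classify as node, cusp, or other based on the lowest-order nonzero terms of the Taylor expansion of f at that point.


No singular points in the scanned grid; C is smooth there.

Compute partial derivatives:
  f_x = 2*x - 2.
  f_y = 1.
f_y = 1 is a nonzero constant, so f_y never vanishes: no point (x, y) can satisfy f = f_x = f_y = 0. In particular no (x, y) ∈ {−4, ..., 4}² is singular; the curve is smooth.


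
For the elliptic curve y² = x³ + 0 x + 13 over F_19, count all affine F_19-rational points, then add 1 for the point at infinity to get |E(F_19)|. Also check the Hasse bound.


Affine points = {(4, 1), (4, 18), (5, 9), (5, 10), (6, 1), (6, 18), (9, 1), (9, 18), (10, 5), (10, 14), (13, 5), (13, 14), (15, 5), (15, 14), (16, 9), (16, 10), (17, 9), (17, 10)}; affine count = 18; |E(F_19)| = 19.

Discriminant check: Δ ∝ 4a³ + 27b² = 4·0³ + 27·13² = 4·0 + 27·169 ≡ 3 (mod 19). Nonzero ⇒ E is nonsingular.
For each x ∈ F_19, compute rhs = x³ + 0·x + 13 mod 19, then count y ∈ F_19 with y² ≡ rhs.
  x = 0: rhs = 13, matching y values: none (0 points).
  x = 1: rhs = 14, matching y values: none (0 points).
  x = 2: rhs = 2, matching y values: none (0 points).
  x = 3: rhs = 2, matching y values: none (0 points).
  x = 4: rhs = 1, matching y values: 1, 18 (2 points).
  x = 5: rhs = 5, matching y values: 9, 10 (2 points).
  x = 6: rhs = 1, matching y values: 1, 18 (2 points).
  x = 7: rhs = 14, matching y values: none (0 points).
  x = 8: rhs = 12, matching y values: none (0 points).
  x = 9: rhs = 1, matching y values: 1, 18 (2 points).
  x = 10: rhs = 6, matching y values: 5, 14 (2 points).
  x = 11: rhs = 14, matching y values: none (0 points).
  x = 12: rhs = 12, matching y values: none (0 points).
  x = 13: rhs = 6, matching y values: 5, 14 (2 points).
  x = 14: rhs = 2, matching y values: none (0 points).
  x = 15: rhs = 6, matching y values: 5, 14 (2 points).
  x = 16: rhs = 5, matching y values: 9, 10 (2 points).
  x = 17: rhs = 5, matching y values: 9, 10 (2 points).
  x = 18: rhs = 12, matching y values: none (0 points).
Total affine count: 18.
Full point count |E(F_19)| = 18 + 1 = 19.
Hasse bound: |19 − (19+1)| = |-1| = 1 ≤ 2√19 ≈ 8.7178 ✓.


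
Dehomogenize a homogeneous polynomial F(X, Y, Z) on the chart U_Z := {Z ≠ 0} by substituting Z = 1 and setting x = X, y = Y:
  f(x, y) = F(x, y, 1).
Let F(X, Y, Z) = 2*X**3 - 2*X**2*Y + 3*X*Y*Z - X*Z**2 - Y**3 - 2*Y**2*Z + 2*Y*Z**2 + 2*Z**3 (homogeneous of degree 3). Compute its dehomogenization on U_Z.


f(x, y) = 2*x**3 - 2*x**2*y + 3*x*y - x - y**3 - 2*y**2 + 2*y + 2

On U_Z we set Z = 1. Each monomial c·X^i·Y^j·Z^k in F becomes c·x^i·y^j·1^k = c·x^i·y^j.
Substituting Z = 1: F(X, Y, 1) = 2*x**3 - 2*x**2*y + 3*x*y - x - y**3 - 2*y**2 + 2*y + 2.
Note: deg(f) ≤ deg(F) = 3; strict inequality happens when F is divisible by Z (lost terms).


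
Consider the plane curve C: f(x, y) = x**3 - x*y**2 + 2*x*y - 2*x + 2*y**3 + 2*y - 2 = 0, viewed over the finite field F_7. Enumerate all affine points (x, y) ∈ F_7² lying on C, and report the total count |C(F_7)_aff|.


Affine F_7-points: {(2, 3), (3, 3), (5, 2)}; count = 3.

For each of the 49 pairs (x, y) ∈ F_7², evaluate f(x, y) mod 7. Record the zeros.
  x = 0: [0↦5, 1↦2, 2↦4, 3↦2, 4↦1, 5↦6, 6↦1]  zeros at y ∈ ∅
  x = 1: [0↦4, 1↦2, 2↦3, 3↦5, 4↦6, 5↦4, 6↦4]  zeros at y ∈ ∅
  x = 2: [0↦2, 1↦1, 2↦1, 3↦0, 4↦3, 5↦1, 6↦6]  zeros at y ∈ {3}
  x = 3: [0↦5, 1↦5, 2↦4, 3↦0, 4↦5, 5↦3, 6↦6]  zeros at y ∈ {3}
  x = 4: [0↦5, 1↦6, 2↦4, 3↦4, 4↦4, 5↦2, 6↦3]  zeros at y ∈ ∅
  x = 5: [0↦1, 1↦3, 2↦0, 3↦4, 4↦6, 5↦4, 6↦3]  zeros at y ∈ {2}
  x = 6: [0↦6, 1↦2, 2↦5, 3↦6, 4↦3, 5↦1, 6↦5]  zeros at y ∈ ∅
Collecting zeros: affine points = {(2, 3), (3, 3), (5, 2)}.
Total count |C(F_7)_aff| = 3.


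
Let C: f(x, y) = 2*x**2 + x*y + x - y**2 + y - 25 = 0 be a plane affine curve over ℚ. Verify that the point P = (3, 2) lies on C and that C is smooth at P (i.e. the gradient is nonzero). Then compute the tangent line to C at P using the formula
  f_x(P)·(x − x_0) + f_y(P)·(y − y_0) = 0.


Tangent line at P: 15*x - 45 = 0.

Step 1: f(3, 2) = 0, so P lies on C.
Step 2: partial derivatives
  f_x(x, y) = 4*x + y + 1, f_y(x, y) = x - 2*y + 1.
  f_x(P) = 15, f_y(P) = 0 (gradient nonzero, so P is smooth).
Step 3: tangent line at P: 15·(x − 3) + 0·(y − 2) = 0.
Expanding: 15*x - 45 = 0.


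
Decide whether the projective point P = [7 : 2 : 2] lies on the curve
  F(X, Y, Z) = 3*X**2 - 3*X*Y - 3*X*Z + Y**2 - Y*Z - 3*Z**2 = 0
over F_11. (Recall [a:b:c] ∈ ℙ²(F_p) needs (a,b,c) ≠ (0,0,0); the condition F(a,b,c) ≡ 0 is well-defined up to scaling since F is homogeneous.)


F(7,2,2) ≡ 7 (mod 11); P is NOT on the curve.

Evaluate F(7, 2, 2) term-by-term (mod 11).
  3*X**2 ↦ 3·49·1·1 = 147
  -3*X*Y ↦ -3·7·2·1 = -42
  -3*X*Z ↦ -3·7·1·2 = -42
  Y**2 ↦ 1·1·4·1 = 4
  -Y*Z ↦ -1·1·2·2 = -4
  -3*Z**2 ↦ -3·1·1·4 = -12
Sum: F(7, 2, 2) = (147) + (-42) + (-42) + (4) + (-4) + (-12) = 51.
Reducing mod 11: 51 ≡ 7 (mod 11).
Since F(a, b, c) ≡ 7 ≠ 0 (mod 11), P does NOT lie on the curve.


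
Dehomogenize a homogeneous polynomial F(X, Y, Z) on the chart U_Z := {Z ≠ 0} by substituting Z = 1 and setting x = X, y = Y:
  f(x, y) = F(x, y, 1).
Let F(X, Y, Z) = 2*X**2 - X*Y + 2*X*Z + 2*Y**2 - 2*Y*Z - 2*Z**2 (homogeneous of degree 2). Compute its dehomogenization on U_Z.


f(x, y) = 2*x**2 - x*y + 2*x + 2*y**2 - 2*y - 2

On U_Z we set Z = 1. Each monomial c·X^i·Y^j·Z^k in F becomes c·x^i·y^j·1^k = c·x^i·y^j.
Substituting Z = 1: F(X, Y, 1) = 2*x**2 - x*y + 2*x + 2*y**2 - 2*y - 2.
Note: deg(f) ≤ deg(F) = 2; strict inequality happens when F is divisible by Z (lost terms).


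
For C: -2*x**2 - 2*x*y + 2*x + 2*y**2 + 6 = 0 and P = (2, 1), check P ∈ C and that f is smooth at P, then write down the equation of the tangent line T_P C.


Tangent line at P: 16 - 8*x = 0.

Step 1: f(2, 1) = 0, so P lies on C.
Step 2: partial derivatives
  f_x(x, y) = -4*x - 2*y + 2, f_y(x, y) = -2*x + 4*y.
  f_x(P) = -8, f_y(P) = 0 (gradient nonzero, so P is smooth).
Step 3: tangent line at P: -8·(x − 2) + 0·(y − 1) = 0.
Expanding: 16 - 8*x = 0.


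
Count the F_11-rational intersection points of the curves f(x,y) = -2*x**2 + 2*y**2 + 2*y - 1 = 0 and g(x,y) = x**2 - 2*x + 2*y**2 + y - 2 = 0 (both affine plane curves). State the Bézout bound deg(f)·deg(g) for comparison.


Common zeros: {(7, 0)}; count = 1; Bézout bound = 4.

deg(f) = 2, deg(g) = 2, so Bézout bound = 4.
Scan x ∈ F_11. For each x, list the y ∈ F_11 with f(x, y) ≡ 0 and those with g(x, y) ≡ 0 (mod 11); the common zeros in that column are the intersection.
  x = 0: f ≡ 0 at y ∈ {2, 8}; g ≡ 0 at y ∈ ∅; common: ∅.
  x = 1: f ≡ 0 at y ∈ ∅; g ≡ 0 at y ∈ {1, 4}; common: ∅.
  x = 2: f ≡ 0 at y ∈ ∅; g ≡ 0 at y ∈ ∅; common: ∅.
  x = 3: f ≡ 0 at y ∈ ∅; g ≡ 0 at y ∈ {2, 3}; common: ∅.
  x = 4: f ≡ 0 at y ∈ {0, 10}; g ≡ 0 at y ∈ ∅; common: ∅.
  x = 5: f ≡ 0 at y ∈ {4, 6}; g ≡ 0 at y ∈ ∅; common: ∅.
  x = 6: f ≡ 0 at y ∈ {4, 6}; g ≡ 0 at y ∈ {0, 5}; common: ∅.
  x = 7: f ≡ 0 at y ∈ {0, 10}; g ≡ 0 at y ∈ {0, 5}; common: {0}.
  x = 8: f ≡ 0 at y ∈ ∅; g ≡ 0 at y ∈ ∅; common: ∅.
  x = 9: f ≡ 0 at y ∈ ∅; g ≡ 0 at y ∈ ∅; common: ∅.
  x = 10: f ≡ 0 at y ∈ ∅; g ≡ 0 at y ∈ {2, 3}; common: ∅.
Collecting: common zeros = {(7, 0)}, so the count is 1.
Comparison with the Bézout bound: 1 ≤ 4 = deg(f)·deg(g), as expected for curves with no common component (the affine F_11-count falls short of the bound because intersections may lie at infinity, over extension fields, or carry multiplicity).
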